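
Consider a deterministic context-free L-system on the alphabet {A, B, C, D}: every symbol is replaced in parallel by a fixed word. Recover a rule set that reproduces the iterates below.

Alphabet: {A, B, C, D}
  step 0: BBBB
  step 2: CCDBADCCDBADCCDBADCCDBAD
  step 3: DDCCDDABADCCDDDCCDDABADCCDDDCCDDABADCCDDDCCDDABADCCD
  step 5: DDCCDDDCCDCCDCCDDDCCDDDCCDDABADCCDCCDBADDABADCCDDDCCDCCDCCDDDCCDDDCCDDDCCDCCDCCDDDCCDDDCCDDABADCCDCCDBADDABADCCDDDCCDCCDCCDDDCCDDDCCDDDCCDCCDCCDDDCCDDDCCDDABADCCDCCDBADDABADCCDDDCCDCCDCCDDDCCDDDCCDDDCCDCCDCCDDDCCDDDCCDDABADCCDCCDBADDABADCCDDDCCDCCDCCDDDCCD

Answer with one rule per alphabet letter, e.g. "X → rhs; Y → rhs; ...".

A->BAD, B->DA, C->D, D->CCD

  step 2 ⇒ step 3: CCDBADCCDBADCCDBADCCDBAD ⇒ D·D·CCD·DA·BAD·CCD·D·D·CCD·DA·BAD·CCD·D·D·CCD·DA·BAD·CCD·D·D·CCD·DA·BAD·CCD
    A ↦ BAD
    B ↦ DA
    C ↦ D
    D ↦ CCD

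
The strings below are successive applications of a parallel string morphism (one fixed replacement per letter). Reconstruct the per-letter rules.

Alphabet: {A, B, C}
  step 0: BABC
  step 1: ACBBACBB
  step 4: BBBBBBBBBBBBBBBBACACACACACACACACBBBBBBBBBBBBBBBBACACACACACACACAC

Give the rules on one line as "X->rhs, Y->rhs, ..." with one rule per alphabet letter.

  step 0 ⇒ step 1: BABC ⇒ AC·BB·AC·BB
    A ↦ BB
    B ↦ AC
    C ↦ BB

A->BB, B->AC, C->BB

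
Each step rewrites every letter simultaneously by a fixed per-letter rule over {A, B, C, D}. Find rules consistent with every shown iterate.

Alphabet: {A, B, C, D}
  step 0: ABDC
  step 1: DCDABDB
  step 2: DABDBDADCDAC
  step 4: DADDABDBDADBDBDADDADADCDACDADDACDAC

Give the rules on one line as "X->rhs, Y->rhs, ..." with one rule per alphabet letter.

A->D, B->C, C->BDB, D->DA

  step 1 ⇒ step 2: DCDABDB ⇒ DA·BDB·DA·D·C·DA·C
    A ↦ D
    B ↦ C
    C ↦ BDB
    D ↦ DA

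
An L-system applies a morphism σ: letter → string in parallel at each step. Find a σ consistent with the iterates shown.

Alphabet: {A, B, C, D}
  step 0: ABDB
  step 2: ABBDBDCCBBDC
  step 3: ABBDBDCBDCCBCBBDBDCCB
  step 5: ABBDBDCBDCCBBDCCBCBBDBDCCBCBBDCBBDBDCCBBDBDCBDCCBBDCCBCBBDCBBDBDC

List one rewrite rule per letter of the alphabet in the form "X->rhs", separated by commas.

A->AB, B->BD, C->CB, D->C

  step 2 ⇒ step 3: ABBDBDCCBBDC ⇒ AB·BD·BD·C·BD·C·CB·CB·BD·BD·C·CB
    A ↦ AB
    B ↦ BD
    C ↦ CB
    D ↦ C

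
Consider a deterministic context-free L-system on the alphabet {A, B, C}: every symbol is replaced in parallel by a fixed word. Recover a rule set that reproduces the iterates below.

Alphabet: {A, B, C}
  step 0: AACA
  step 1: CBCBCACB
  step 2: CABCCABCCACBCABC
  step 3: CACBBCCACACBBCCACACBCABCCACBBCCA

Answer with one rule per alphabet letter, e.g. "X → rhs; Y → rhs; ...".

A->CB, B->BC, C->CA

  step 2 ⇒ step 3: CABCCABCCACBCABC ⇒ CA·CB·BC·CA·CA·CB·BC·CA·CA·CB·CA·BC·CA·CB·BC·CA
    A ↦ CB
    B ↦ BC
    C ↦ CA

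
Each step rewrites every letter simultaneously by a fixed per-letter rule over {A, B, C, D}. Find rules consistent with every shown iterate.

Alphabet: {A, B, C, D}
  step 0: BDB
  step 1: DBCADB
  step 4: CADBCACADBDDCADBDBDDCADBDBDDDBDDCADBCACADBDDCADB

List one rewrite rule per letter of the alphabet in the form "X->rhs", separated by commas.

  step 0 ⇒ step 1: BDB ⇒ DB·CA·DB
    B ↦ DB
    D ↦ CA
    A ↦ DD  (constrained at step 1)
    C ↦ DB  (constrained at step 1)

A->DD, B->DB, C->DB, D->CA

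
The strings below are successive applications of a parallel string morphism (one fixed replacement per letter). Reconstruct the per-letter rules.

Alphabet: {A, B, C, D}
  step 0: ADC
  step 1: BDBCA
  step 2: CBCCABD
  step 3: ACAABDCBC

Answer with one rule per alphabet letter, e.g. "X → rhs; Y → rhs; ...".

  step 2 ⇒ step 3: CBCCABD ⇒ A·C·A·A·BD·C·BC
    A ↦ BD
    B ↦ C
    C ↦ A
    D ↦ BC

A->BD, B->C, C->A, D->BC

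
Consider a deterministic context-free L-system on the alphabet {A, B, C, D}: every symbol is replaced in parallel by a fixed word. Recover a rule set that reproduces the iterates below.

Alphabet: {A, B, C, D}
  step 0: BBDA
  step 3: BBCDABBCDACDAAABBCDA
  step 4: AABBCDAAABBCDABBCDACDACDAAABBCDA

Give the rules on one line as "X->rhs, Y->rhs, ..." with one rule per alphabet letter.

  step 3 ⇒ step 4: BBCDABBCDACDAAABBCDA ⇒ A·A·B·B·CDA·A·A·B·B·CDA·B·B·CDA·CDA·CDA·A·A·B·B·CDA
    A ↦ CDA
    B ↦ A
    C ↦ B
    D ↦ B

A->CDA, B->A, C->B, D->B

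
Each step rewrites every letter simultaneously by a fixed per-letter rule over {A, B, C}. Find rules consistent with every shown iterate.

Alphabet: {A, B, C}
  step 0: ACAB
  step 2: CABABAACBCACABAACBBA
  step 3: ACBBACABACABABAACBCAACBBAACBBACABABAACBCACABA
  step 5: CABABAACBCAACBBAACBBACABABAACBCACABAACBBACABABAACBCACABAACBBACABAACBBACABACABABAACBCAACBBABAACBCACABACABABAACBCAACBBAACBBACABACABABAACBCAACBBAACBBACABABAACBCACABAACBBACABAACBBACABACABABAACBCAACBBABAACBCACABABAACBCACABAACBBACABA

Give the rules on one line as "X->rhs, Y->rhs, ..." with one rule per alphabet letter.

  step 2 ⇒ step 3: CABABAACBCACABAACBBA ⇒ ACB·BA·CA·BA·CA·BA·BA·ACB·CA·ACB·BA·ACB·BA·CA·BA·BA·ACB·CA·CA·BA
    A ↦ BA
    B ↦ CA
    C ↦ ACB

A->BA, B->CA, C->ACB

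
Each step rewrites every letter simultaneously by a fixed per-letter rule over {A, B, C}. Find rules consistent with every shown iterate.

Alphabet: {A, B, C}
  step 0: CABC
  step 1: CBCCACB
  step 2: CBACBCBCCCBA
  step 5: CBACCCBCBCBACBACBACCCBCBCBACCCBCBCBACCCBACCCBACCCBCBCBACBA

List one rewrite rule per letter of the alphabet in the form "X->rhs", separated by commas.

  step 1 ⇒ step 2: CBCCACB ⇒ CB·A·CB·CB·CC·CB·A
    A ↦ CC
    B ↦ A
    C ↦ CB

A->CC, B->A, C->CB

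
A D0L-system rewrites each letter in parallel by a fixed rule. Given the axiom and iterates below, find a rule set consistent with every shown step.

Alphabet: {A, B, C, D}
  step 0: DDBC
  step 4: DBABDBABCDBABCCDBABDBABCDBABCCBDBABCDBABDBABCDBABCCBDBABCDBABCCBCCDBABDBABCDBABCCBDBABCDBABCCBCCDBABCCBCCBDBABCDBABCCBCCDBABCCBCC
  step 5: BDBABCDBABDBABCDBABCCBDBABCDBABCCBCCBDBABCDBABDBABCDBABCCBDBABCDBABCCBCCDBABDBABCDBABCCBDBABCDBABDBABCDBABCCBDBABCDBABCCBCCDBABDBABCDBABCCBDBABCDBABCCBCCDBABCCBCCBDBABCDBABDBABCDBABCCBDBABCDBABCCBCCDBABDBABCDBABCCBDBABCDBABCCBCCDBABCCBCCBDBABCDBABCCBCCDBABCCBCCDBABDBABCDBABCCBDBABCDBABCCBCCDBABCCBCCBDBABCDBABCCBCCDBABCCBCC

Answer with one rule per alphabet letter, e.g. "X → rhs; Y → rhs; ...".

  step 4 ⇒ step 5: DBABDBABCDBABCCDBABDBABCDBABCCBDBABCDBABDBABCDBABCCBDBABCDBABCCBCCDBABDBABCDBABCCBDBABCDBABCCBCCDBABCCBCCBDBABCDBABCCBCCDBABCCBCC ⇒ B·DBA·BC·DBA·B·DBA·BC·DBA·BCC·B·DBA·BC·DBA·BCC·BCC·B·DBA·BC·DBA·B·DBA·BC·DBA·BCC·B·DBA·BC·DBA·BCC·BCC·DBA·B·DBA·BC·DBA·BCC·B·DBA·BC·DBA·B·DBA·BC·DBA·BCC·B·DBA·BC·DBA·BCC·BCC·DBA·B·DBA·BC·DBA·BCC·B·DBA·BC·DBA·BCC·BCC·DBA·BCC·BCC·B·DBA·BC·DBA·B·DBA·BC·DBA·BCC·B·DBA·BC·DBA·BCC·BCC·DBA·B·DBA·BC·DBA·BCC·B·DBA·BC·DBA·BCC·BCC·DBA·BCC·BCC·B·DBA·BC·DBA·BCC·BCC·DBA·BCC·BCC·DBA·B·DBA·BC·DBA·BCC·B·DBA·BC·DBA·BCC·BCC·DBA·BCC·BCC·B·DBA·BC·DBA·BCC·BCC·DBA·BCC·BCC
    A ↦ BC
    B ↦ DBA
    C ↦ BCC
    D ↦ B

A->BC, B->DBA, C->BCC, D->B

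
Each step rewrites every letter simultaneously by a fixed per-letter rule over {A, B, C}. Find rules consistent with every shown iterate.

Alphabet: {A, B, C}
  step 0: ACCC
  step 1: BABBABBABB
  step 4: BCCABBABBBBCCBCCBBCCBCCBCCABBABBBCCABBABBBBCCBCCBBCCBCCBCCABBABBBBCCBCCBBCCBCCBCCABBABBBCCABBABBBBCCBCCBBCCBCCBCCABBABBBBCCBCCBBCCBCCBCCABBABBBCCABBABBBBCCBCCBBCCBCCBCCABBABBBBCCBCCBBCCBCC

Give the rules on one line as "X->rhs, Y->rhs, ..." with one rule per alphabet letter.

  step 0 ⇒ step 1: ACCC ⇒ B·ABB·ABB·ABB
    A ↦ B
    C ↦ ABB
    B ↦ BCC  (constrained at step 1)

A->B, B->BCC, C->ABB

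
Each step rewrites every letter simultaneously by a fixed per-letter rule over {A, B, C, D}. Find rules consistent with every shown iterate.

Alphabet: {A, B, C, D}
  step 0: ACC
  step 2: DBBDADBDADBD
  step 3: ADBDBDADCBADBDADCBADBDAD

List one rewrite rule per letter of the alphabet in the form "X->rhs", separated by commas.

A->CB, B->BD, C->DB, D->AD

  step 2 ⇒ step 3: DBBDADBDADBD ⇒ AD·BD·BD·AD·CB·AD·BD·AD·CB·AD·BD·AD
    A ↦ CB
    B ↦ BD
    D ↦ AD
    C ↦ DB  (constrained at step 0)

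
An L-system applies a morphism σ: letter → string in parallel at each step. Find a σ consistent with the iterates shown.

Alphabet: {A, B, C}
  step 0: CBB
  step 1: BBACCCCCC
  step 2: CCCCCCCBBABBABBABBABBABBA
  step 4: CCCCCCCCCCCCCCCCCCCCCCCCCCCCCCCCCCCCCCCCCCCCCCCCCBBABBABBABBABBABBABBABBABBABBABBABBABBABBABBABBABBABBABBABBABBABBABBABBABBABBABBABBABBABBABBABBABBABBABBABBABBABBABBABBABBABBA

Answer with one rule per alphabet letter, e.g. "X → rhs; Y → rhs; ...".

  step 1 ⇒ step 2: BBACCCCCC ⇒ CCC·CCC·C·BBA·BBA·BBA·BBA·BBA·BBA
    A ↦ C
    B ↦ CCC
    C ↦ BBA

A->C, B->CCC, C->BBA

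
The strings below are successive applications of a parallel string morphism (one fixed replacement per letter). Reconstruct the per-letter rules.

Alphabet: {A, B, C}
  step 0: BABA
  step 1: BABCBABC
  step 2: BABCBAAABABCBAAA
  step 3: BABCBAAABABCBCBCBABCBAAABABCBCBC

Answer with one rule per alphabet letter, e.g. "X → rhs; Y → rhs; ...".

A->BC, B->BA, C->AA

  step 2 ⇒ step 3: BABCBAAABABCBAAA ⇒ BA·BC·BA·AA·BA·BC·BC·BC·BA·BC·BA·AA·BA·BC·BC·BC
    A ↦ BC
    B ↦ BA
    C ↦ AA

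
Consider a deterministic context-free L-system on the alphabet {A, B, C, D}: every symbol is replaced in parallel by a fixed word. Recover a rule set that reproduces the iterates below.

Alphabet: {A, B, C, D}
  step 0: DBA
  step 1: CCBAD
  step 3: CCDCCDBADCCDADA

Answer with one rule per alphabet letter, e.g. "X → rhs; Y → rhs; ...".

A->D, B->BA, C->DA, D->CC

  step 0 ⇒ step 1: DBA ⇒ CC·BA·D
    A ↦ D
    B ↦ BA
    D ↦ CC
    C ↦ DA  (constrained at step 1)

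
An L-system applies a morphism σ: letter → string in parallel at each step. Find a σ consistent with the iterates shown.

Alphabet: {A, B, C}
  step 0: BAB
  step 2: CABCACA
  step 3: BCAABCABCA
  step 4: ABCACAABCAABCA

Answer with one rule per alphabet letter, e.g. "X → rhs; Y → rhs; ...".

  step 3 ⇒ step 4: BCAABCABCA ⇒ A·B·CA·CA·A·B·CA·A·B·CA
    A ↦ CA
    B ↦ A
    C ↦ B

A->CA, B->A, C->B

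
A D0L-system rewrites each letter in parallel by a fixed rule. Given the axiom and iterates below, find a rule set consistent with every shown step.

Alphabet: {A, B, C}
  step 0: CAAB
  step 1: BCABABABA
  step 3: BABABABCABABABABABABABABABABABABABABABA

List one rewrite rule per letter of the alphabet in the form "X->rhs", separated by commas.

A->BA, B->BA, C->BCA

  step 0 ⇒ step 1: CAAB ⇒ BCA·BA·BA·BA
    A ↦ BA
    B ↦ BA
    C ↦ BCA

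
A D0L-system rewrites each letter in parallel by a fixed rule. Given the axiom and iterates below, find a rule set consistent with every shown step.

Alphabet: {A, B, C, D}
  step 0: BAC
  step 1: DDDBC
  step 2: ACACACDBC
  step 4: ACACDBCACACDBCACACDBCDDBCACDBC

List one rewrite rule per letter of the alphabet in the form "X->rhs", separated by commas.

A->DD, B->D, C->BC, D->AC

  step 1 ⇒ step 2: DDDBC ⇒ AC·AC·AC·D·BC
    B ↦ D
    C ↦ BC
    D ↦ AC
  step 0 ⇒ step 1: BAC ⇒ D·DD·BC
    A ↦ DD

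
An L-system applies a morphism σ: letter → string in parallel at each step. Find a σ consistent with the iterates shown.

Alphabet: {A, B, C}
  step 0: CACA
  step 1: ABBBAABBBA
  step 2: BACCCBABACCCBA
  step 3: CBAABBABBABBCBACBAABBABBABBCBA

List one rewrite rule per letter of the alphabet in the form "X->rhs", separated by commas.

A->BA, B->C, C->ABB

  step 2 ⇒ step 3: BACCCBABACCCBA ⇒ C·BA·ABB·ABB·ABB·C·BA·C·BA·ABB·ABB·ABB·C·BA
    A ↦ BA
    B ↦ C
    C ↦ ABB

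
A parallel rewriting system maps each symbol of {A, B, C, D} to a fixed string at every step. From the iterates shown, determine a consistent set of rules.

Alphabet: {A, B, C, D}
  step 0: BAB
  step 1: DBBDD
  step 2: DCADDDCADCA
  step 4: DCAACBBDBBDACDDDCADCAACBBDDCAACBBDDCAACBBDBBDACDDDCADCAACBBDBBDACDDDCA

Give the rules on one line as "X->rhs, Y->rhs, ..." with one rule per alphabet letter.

A->BBD, B->D, C->AC, D->DCA

  step 1 ⇒ step 2: DBBDD ⇒ DCA·D·D·DCA·DCA
    B ↦ D
    D ↦ DCA
  step 0 ⇒ step 1: BAB ⇒ D·BBD·D
    A ↦ BBD
    C ↦ AC  (constrained at step 2)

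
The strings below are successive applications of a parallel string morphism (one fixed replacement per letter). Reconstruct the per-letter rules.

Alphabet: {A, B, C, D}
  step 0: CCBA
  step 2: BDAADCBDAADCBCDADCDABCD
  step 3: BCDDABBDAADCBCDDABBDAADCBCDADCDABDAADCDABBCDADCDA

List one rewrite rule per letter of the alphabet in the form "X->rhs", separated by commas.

  step 2 ⇒ step 3: BDAADCBDAADCBCDADCDABCD ⇒ BCD·DA·B·B·DA·ADC·BCD·DA·B·B·DA·ADC·BCD·ADC·DA·B·DA·ADC·DA·B·BCD·ADC·DA
    A ↦ B
    B ↦ BCD
    C ↦ ADC
    D ↦ DA

A->B, B->BCD, C->ADC, D->DA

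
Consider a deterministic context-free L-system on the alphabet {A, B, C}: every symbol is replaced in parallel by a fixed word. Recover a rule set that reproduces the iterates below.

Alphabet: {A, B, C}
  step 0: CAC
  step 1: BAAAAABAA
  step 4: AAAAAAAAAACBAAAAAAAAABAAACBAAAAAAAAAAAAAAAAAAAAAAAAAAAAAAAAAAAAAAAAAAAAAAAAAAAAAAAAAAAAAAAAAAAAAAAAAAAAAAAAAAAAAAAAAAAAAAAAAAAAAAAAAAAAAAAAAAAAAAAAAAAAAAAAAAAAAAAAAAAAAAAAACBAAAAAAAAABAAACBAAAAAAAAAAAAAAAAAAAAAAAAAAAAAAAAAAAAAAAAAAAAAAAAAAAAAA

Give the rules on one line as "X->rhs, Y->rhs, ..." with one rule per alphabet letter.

A->AAA, B->ACB, C->BAA

  step 0 ⇒ step 1: CAC ⇒ BAA·AAA·BAA
    A ↦ AAA
    C ↦ BAA
    B ↦ ACB  (constrained at step 1)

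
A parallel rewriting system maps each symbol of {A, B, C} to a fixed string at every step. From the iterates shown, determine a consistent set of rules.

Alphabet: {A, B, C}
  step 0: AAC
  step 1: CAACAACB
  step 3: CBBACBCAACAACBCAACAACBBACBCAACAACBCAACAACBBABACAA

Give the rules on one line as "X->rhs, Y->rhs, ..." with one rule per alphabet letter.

A->CAA, B->BA, C->CB

  step 0 ⇒ step 1: AAC ⇒ CAA·CAA·CB
    A ↦ CAA
    C ↦ CB
    B ↦ BA  (constrained at step 1)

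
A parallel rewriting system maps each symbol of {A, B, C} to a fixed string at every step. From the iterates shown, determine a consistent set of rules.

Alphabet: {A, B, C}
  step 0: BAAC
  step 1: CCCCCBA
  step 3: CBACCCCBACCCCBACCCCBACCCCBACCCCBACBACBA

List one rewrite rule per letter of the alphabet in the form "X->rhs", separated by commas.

  step 0 ⇒ step 1: BAAC ⇒ CC·C·C·CBA
    A ↦ C
    B ↦ CC
    C ↦ CBA

A->C, B->CC, C->CBA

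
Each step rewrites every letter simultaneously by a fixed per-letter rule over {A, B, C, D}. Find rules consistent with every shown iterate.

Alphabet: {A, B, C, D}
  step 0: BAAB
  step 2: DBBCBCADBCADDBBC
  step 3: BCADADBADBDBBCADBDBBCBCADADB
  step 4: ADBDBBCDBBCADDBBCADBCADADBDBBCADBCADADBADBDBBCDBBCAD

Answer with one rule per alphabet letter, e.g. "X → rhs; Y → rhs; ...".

A->DB, B->AD, C->B, D->BC

  step 3 ⇒ step 4: BCADADBADBDBBCADBDBBCBCADADB ⇒ AD·B·DB·BC·DB·BC·AD·DB·BC·AD·BC·AD·AD·B·DB·BC·AD·BC·AD·AD·B·AD·B·DB·BC·DB·BC·AD
    A ↦ DB
    B ↦ AD
    C ↦ B
    D ↦ BC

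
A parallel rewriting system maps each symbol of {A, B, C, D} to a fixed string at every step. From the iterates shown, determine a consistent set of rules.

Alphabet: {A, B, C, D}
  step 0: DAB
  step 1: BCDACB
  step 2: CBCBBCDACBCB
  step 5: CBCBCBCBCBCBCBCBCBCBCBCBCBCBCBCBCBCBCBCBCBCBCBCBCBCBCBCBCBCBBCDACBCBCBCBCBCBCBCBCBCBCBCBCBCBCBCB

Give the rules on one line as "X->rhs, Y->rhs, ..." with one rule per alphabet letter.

  step 1 ⇒ step 2: BCDACB ⇒ CB·CB·BC·DA·CB·CB
    A ↦ DA
    B ↦ CB
    C ↦ CB
    D ↦ BC

A->DA, B->CB, C->CB, D->BC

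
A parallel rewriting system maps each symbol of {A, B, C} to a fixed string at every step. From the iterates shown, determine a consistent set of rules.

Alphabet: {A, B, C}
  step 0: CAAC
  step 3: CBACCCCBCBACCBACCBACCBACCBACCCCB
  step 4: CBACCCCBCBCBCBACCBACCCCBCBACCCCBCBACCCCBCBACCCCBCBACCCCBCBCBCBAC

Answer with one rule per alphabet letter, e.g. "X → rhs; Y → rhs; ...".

A->CC, B->AC, C->CB

  step 3 ⇒ step 4: CBACCCCBCBACCBACCBACCBACCBACCCCB ⇒ CB·AC·CC·CB·CB·CB·CB·AC·CB·AC·CC·CB·CB·AC·CC·CB·CB·AC·CC·CB·CB·AC·CC·CB·CB·AC·CC·CB·CB·CB·CB·AC
    A ↦ CC
    B ↦ AC
    C ↦ CB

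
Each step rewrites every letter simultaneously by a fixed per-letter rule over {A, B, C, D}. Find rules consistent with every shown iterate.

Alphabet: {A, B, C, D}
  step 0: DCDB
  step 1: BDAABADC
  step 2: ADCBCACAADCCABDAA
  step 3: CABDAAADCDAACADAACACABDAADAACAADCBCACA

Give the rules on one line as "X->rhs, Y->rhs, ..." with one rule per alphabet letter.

A->CA, B->ADC, C->DAA, D->B

  step 2 ⇒ step 3: ADCBCACAADCCABDAA ⇒ CA·B·DAA·ADC·DAA·CA·DAA·CA·CA·B·DAA·DAA·CA·ADC·B·CA·CA
    A ↦ CA
    B ↦ ADC
    C ↦ DAA
    D ↦ B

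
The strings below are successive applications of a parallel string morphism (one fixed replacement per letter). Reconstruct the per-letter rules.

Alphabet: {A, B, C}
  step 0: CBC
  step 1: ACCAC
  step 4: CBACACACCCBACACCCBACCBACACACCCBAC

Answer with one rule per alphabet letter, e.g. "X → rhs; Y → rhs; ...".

  step 0 ⇒ step 1: CBC ⇒ AC·C·AC
    B ↦ C
    C ↦ AC
    A ↦ CB  (constrained at step 1)

A->CB, B->C, C->AC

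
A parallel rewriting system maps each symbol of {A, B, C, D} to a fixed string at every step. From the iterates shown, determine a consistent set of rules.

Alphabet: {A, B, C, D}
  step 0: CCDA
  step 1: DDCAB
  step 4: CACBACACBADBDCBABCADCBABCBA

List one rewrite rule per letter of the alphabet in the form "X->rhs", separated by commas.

A->B, B->CBA, C->D, D->CA

  step 0 ⇒ step 1: CCDA ⇒ D·D·CA·B
    A ↦ B
    C ↦ D
    D ↦ CA
    B ↦ CBA  (constrained at step 1)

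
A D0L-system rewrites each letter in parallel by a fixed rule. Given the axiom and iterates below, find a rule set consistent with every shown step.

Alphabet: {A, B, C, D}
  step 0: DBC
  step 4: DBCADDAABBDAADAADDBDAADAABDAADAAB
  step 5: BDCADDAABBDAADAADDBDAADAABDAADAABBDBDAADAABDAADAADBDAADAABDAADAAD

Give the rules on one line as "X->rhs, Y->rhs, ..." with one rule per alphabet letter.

  step 4 ⇒ step 5: DBCADDAABBDAADAADDBDAADAABDAADAAB ⇒ B·D·CAD·DAA·B·B·DAA·DAA·D·D·B·DAA·DAA·B·DAA·DAA·B·B·D·B·DAA·DAA·B·DAA·DAA·D·B·DAA·DAA·B·DAA·DAA·D
    A ↦ DAA
    B ↦ D
    C ↦ CAD
    D ↦ B

A->DAA, B->D, C->CAD, D->B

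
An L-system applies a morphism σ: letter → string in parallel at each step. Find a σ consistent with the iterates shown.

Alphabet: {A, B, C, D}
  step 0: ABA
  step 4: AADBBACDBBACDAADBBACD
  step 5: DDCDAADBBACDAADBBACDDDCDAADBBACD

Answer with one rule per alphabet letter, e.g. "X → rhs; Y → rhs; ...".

A->D, B->A, C->BBA, D->CD

  step 4 ⇒ step 5: AADBBACDBBACDAADBBACD ⇒ D·D·CD·A·A·D·BBA·CD·A·A·D·BBA·CD·D·D·CD·A·A·D·BBA·CD
    A ↦ D
    B ↦ A
    C ↦ BBA
    D ↦ CD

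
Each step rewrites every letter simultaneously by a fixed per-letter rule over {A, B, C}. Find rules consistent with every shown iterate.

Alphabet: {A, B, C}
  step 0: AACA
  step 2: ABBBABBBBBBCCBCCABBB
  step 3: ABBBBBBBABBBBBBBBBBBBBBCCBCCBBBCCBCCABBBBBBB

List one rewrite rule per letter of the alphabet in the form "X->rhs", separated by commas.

A->AB, B->BB, C->BCC

  step 2 ⇒ step 3: ABBBABBBBBBCCBCCABBB ⇒ AB·BB·BB·BB·AB·BB·BB·BB·BB·BB·BB·BCC·BCC·BB·BCC·BCC·AB·BB·BB·BB
    A ↦ AB
    B ↦ BB
    C ↦ BCC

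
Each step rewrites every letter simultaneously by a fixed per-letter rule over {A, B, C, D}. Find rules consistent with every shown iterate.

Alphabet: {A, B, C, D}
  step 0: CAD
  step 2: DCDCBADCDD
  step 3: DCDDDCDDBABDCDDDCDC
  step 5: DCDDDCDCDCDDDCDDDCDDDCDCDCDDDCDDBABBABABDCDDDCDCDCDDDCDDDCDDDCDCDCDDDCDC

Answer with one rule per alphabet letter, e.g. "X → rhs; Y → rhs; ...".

A->B, B->BA, C->DD, D->DC

  step 2 ⇒ step 3: DCDCBADCDD ⇒ DC·DD·DC·DD·BA·B·DC·DD·DC·DC
    A ↦ B
    B ↦ BA
    C ↦ DD
    D ↦ DC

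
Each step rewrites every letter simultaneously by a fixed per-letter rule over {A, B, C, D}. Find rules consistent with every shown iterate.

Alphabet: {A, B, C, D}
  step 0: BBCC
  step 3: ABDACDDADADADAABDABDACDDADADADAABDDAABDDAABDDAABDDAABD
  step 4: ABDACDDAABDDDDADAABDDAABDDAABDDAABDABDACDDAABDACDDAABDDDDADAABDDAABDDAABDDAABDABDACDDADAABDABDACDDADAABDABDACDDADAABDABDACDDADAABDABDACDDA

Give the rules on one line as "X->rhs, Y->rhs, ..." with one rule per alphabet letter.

  step 3 ⇒ step 4: ABDACDDADADADAABDABDACDDADADADAABDDAABDDAABDDAABDDAABD ⇒ ABD·ACD·DA·ABD·DD·DA·DA·ABD·DA·ABD·DA·ABD·DA·ABD·ABD·ACD·DA·ABD·ACD·DA·ABD·DD·DA·DA·ABD·DA·ABD·DA·ABD·DA·ABD·ABD·ACD·DA·DA·ABD·ABD·ACD·DA·DA·ABD·ABD·ACD·DA·DA·ABD·ABD·ACD·DA·DA·ABD·ABD·ACD·DA
    A ↦ ABD
    B ↦ ACD
    C ↦ DD
    D ↦ DA

A->ABD, B->ACD, C->DD, D->DA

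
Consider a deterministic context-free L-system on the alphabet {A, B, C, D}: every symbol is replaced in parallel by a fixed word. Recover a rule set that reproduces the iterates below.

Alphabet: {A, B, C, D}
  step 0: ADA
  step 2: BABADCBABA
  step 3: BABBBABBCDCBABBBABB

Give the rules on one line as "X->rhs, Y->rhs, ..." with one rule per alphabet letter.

  step 2 ⇒ step 3: BABADCBABA ⇒ BA·BB·BA·BB·C·DC·BA·BB·BA·BB
    A ↦ BB
    B ↦ BA
    C ↦ DC
    D ↦ C

A->BB, B->BA, C->DC, D->C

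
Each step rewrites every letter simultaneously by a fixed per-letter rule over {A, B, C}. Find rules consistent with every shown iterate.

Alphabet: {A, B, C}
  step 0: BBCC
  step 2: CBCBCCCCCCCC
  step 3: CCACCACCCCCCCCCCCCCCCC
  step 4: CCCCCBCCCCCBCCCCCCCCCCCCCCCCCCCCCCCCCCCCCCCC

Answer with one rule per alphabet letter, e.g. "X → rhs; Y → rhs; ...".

  step 3 ⇒ step 4: CCACCACCCCCCCCCCCCCCCC ⇒ CC·CC·CB·CC·CC·CB·CC·CC·CC·CC·CC·CC·CC·CC·CC·CC·CC·CC·CC·CC·CC·CC
    A ↦ CB
    C ↦ CC
  step 2 ⇒ step 3: CBCBCCCCCCCC ⇒ CC·A·CC·A·CC·CC·CC·CC·CC·CC·CC·CC
    B ↦ A

A->CB, B->A, C->CC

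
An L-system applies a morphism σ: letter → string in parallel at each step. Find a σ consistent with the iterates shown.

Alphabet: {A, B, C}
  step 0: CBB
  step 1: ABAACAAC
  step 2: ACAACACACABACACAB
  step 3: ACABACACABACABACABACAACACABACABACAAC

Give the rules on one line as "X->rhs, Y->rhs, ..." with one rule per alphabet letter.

A->AC, B->AAC, C->AB

  step 2 ⇒ step 3: ACAACACACABACACAB ⇒ AC·AB·AC·AC·AB·AC·AB·AC·AB·AC·AAC·AC·AB·AC·AB·AC·AAC
    A ↦ AC
    B ↦ AAC
    C ↦ AB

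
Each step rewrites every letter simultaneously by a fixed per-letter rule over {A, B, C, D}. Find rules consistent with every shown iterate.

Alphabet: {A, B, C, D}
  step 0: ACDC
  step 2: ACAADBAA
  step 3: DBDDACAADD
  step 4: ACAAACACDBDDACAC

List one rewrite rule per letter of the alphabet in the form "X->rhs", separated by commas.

A->D, B->AA, C->B, D->AC

  step 3 ⇒ step 4: DBDDACAADD ⇒ AC·AA·AC·AC·D·B·D·D·AC·AC
    A ↦ D
    B ↦ AA
    C ↦ B
    D ↦ AC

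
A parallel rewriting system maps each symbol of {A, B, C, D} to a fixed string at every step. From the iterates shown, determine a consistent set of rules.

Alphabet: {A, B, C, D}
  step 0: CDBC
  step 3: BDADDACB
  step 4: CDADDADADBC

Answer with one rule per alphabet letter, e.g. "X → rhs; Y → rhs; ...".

A->D, B->C, C->B, D->DA

  step 3 ⇒ step 4: BDADDACB ⇒ C·DA·D·DA·DA·D·B·C
    A ↦ D
    B ↦ C
    C ↦ B
    D ↦ DA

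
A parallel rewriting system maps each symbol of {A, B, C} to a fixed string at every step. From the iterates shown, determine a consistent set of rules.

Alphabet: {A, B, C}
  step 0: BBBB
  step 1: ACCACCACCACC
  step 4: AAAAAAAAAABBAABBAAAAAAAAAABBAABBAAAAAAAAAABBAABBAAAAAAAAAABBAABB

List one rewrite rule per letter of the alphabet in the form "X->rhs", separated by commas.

  step 0 ⇒ step 1: BBBB ⇒ ACC·ACC·ACC·ACC
    B ↦ ACC
    A ↦ AA  (constrained at step 1)
    C ↦ B  (constrained at step 1)

A->AA, B->ACC, C->B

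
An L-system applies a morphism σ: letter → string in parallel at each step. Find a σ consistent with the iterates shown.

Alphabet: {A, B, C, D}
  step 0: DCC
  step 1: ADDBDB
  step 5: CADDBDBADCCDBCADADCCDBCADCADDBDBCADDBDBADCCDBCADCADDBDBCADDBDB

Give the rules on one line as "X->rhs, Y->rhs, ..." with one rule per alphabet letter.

  step 0 ⇒ step 1: DCC ⇒ AD·DB·DB
    C ↦ DB
    D ↦ AD
    A ↦ C  (constrained at step 1)
    B ↦ CC  (constrained at step 1)

A->C, B->CC, C->DB, D->AD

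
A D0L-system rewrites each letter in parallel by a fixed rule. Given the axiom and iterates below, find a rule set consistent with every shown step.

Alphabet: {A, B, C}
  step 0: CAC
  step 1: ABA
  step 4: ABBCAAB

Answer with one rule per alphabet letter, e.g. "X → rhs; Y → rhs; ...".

A->B, B->CA, C->A

  step 0 ⇒ step 1: CAC ⇒ A·B·A
    A ↦ B
    C ↦ A
    B ↦ CA  (constrained at step 1)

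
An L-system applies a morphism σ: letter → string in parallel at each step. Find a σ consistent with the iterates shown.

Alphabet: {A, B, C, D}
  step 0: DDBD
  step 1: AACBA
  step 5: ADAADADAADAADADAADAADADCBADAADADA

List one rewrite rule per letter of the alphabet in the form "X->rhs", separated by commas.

A->AD, B->CB, C->D, D->A

  step 0 ⇒ step 1: DDBD ⇒ A·A·CB·A
    B ↦ CB
    D ↦ A
    A ↦ AD  (constrained at step 1)
    C ↦ D  (constrained at step 1)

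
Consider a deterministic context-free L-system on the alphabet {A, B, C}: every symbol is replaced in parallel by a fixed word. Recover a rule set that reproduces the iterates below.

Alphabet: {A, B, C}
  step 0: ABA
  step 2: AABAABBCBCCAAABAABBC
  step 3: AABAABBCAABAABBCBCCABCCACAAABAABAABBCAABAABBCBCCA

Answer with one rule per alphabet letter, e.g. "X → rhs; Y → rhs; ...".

A->AAB, B->BC, C->CA

  step 2 ⇒ step 3: AABAABBCBCCAAABAABBC ⇒ AAB·AAB·BC·AAB·AAB·BC·BC·CA·BC·CA·CA·AAB·AAB·AAB·BC·AAB·AAB·BC·BC·CA
    A ↦ AAB
    B ↦ BC
    C ↦ CA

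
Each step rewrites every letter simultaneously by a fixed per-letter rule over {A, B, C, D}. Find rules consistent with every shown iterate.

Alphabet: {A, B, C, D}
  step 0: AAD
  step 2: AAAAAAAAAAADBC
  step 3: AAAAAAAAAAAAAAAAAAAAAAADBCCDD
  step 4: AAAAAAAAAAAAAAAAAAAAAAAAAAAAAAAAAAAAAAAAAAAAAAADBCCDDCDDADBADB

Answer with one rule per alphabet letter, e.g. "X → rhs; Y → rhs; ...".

A->AA, B->C, C->CDD, D->ADB

  step 3 ⇒ step 4: AAAAAAAAAAAAAAAAAAAAAAADBCCDD ⇒ AA·AA·AA·AA·AA·AA·AA·AA·AA·AA·AA·AA·AA·AA·AA·AA·AA·AA·AA·AA·AA·AA·AA·ADB·C·CDD·CDD·ADB·ADB
    A ↦ AA
    B ↦ C
    C ↦ CDD
    D ↦ ADB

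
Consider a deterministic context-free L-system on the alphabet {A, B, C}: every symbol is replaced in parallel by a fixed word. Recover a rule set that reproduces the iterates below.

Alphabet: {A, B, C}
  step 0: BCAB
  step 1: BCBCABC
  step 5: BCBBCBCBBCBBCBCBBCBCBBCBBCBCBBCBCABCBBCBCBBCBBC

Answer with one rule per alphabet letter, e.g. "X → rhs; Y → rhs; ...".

  step 0 ⇒ step 1: BCAB ⇒ BC·B·CA·BC
    A ↦ CA
    B ↦ BC
    C ↦ B

A->CA, B->BC, C->B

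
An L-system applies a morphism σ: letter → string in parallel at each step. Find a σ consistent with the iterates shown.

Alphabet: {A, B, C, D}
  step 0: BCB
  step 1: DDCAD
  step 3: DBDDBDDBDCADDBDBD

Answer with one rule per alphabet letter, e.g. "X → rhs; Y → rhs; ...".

  step 0 ⇒ step 1: BCB ⇒ D·DCA·D
    B ↦ D
    C ↦ DCA
    A ↦ D  (constrained at step 1)
    D ↦ DB  (constrained at step 1)

A->D, B->D, C->DCA, D->DB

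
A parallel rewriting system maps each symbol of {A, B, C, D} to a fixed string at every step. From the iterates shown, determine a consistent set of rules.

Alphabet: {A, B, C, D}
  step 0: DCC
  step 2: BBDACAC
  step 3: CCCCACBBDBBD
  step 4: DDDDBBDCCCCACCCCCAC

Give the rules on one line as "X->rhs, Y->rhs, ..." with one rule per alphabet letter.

A->BB, B->CC, C->D, D->AC

  step 3 ⇒ step 4: CCCCACBBDBBD ⇒ D·D·D·D·BB·D·CC·CC·AC·CC·CC·AC
    A ↦ BB
    B ↦ CC
    C ↦ D
    D ↦ AC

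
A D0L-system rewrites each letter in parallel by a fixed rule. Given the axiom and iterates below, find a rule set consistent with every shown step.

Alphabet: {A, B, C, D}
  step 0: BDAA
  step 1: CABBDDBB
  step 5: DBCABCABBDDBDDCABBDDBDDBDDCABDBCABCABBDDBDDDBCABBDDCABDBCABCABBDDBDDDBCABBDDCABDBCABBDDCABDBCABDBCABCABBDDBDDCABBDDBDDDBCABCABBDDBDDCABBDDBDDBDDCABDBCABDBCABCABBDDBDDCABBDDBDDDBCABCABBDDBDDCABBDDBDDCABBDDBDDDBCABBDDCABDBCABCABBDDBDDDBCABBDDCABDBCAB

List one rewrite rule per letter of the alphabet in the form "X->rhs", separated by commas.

  step 0 ⇒ step 1: BDAA ⇒ CAB·BDD·B·B
    A ↦ B
    B ↦ CAB
    D ↦ BDD
    C ↦ D  (constrained at step 1)

A->B, B->CAB, C->D, D->BDD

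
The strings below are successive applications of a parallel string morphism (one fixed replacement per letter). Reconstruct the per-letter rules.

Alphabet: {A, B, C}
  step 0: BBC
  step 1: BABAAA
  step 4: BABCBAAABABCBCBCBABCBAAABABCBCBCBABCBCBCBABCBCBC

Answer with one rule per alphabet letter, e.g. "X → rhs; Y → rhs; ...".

  step 0 ⇒ step 1: BBC ⇒ BA·BA·AA
    B ↦ BA
    C ↦ AA
    A ↦ BC  (constrained at step 1)

A->BC, B->BA, C->AA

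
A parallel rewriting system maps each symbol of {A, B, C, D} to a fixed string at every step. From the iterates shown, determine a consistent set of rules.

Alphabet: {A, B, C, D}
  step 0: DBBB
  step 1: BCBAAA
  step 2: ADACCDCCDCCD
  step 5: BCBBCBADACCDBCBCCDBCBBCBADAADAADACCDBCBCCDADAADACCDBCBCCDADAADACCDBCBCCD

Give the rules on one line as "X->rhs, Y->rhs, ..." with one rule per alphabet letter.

  step 1 ⇒ step 2: BCBAAA ⇒ A·D·A·CCD·CCD·CCD
    A ↦ CCD
    B ↦ A
    C ↦ D
  step 0 ⇒ step 1: DBBB ⇒ BCB·A·A·A
    D ↦ BCB

A->CCD, B->A, C->D, D->BCB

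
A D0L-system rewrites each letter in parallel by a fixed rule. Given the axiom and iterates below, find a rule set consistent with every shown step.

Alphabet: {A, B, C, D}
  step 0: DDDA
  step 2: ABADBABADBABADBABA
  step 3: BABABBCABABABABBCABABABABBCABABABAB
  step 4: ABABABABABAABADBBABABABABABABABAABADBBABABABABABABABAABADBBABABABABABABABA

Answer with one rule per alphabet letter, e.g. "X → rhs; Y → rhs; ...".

A->B, B->ABA, C->DB, D->BC

  step 3 ⇒ step 4: BABABBCABABABABBCABABABABBCABABABAB ⇒ ABA·B·ABA·B·ABA·ABA·DB·B·ABA·B·ABA·B·ABA·B·ABA·ABA·DB·B·ABA·B·ABA·B·ABA·B·ABA·ABA·DB·B·ABA·B·ABA·B·ABA·B·ABA
    A ↦ B
    B ↦ ABA
    C ↦ DB
  step 2 ⇒ step 3: ABADBABADBABADBABA ⇒ B·ABA·B·BC·ABA·B·ABA·B·BC·ABA·B·ABA·B·BC·ABA·B·ABA·B
    D ↦ BC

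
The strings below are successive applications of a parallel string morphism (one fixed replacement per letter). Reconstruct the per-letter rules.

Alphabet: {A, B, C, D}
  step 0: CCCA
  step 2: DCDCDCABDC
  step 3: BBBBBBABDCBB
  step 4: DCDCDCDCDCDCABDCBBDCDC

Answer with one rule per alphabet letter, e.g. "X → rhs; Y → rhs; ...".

A->AB, B->DC, C->B, D->B

  step 3 ⇒ step 4: BBBBBBABDCBB ⇒ DC·DC·DC·DC·DC·DC·AB·DC·B·B·DC·DC
    A ↦ AB
    B ↦ DC
    C ↦ B
    D ↦ B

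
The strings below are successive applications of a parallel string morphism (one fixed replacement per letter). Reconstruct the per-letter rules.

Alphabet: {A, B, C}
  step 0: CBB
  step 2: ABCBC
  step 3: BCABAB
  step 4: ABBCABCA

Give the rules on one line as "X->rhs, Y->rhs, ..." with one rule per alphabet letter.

  step 3 ⇒ step 4: BCABAB ⇒ A·B·BC·A·BC·A
    A ↦ BC
    B ↦ A
    C ↦ B

A->BC, B->A, C->B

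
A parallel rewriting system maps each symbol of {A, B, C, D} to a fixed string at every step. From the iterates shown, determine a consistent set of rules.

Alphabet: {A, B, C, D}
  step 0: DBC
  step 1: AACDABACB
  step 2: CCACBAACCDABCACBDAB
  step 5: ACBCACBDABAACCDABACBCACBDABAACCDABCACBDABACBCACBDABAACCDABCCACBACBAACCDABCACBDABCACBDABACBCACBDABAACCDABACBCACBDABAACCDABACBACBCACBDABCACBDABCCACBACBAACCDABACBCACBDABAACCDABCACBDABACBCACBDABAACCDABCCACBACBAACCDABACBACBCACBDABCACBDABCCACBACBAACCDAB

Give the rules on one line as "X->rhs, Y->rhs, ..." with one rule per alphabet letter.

A->C, B->DAB, C->ACB, D->AAC

  step 1 ⇒ step 2: AACDABACB ⇒ C·C·ACB·AAC·C·DAB·C·ACB·DAB
    A ↦ C
    B ↦ DAB
    C ↦ ACB
    D ↦ AAC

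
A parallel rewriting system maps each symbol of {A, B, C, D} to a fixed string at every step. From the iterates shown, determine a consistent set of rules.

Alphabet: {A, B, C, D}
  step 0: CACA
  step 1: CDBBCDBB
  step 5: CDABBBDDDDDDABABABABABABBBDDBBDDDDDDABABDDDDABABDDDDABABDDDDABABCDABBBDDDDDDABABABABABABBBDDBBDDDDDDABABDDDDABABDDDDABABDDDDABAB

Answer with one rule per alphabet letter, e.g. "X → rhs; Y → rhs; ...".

  step 0 ⇒ step 1: CACA ⇒ CD·BB·CD·BB
    A ↦ BB
    C ↦ CD
    B ↦ DD  (constrained at step 1)
    D ↦ AB  (constrained at step 1)

A->BB, B->DD, C->CD, D->AB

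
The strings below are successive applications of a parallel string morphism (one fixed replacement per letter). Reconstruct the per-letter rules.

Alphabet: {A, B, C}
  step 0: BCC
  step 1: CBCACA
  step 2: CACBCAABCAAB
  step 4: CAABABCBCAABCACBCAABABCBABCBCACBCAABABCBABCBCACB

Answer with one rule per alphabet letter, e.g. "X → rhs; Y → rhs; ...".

A->AB, B->CB, C->CA

  step 1 ⇒ step 2: CBCACA ⇒ CA·CB·CA·AB·CA·AB
    A ↦ AB
    B ↦ CB
    C ↦ CA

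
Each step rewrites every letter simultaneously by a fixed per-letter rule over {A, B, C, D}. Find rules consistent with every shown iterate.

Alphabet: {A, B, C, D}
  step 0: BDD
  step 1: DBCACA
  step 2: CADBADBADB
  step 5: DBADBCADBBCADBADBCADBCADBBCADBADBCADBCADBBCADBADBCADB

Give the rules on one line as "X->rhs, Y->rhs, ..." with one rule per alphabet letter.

  step 1 ⇒ step 2: DBCACA ⇒ CA·DB·AD·B·AD·B
    A ↦ B
    B ↦ DB
    C ↦ AD
    D ↦ CA

A->B, B->DB, C->AD, D->CA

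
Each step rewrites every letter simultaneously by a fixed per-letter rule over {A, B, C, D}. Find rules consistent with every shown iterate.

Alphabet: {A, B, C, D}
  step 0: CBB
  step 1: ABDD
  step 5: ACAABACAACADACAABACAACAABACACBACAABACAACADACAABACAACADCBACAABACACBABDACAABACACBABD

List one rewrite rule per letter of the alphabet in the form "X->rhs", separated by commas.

  step 0 ⇒ step 1: CBB ⇒ AB·D·D
    B ↦ D
    C ↦ AB
    A ↦ ACA  (constrained at step 1)
    D ↦ CB  (constrained at step 1)

A->ACA, B->D, C->AB, D->CB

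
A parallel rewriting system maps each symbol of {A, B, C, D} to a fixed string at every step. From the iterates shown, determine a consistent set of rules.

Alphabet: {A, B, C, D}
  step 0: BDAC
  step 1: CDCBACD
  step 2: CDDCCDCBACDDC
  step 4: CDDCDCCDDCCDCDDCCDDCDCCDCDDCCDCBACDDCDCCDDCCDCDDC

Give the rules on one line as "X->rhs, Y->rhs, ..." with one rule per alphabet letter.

A->BA, B->C, C->CD, D->DC

  step 1 ⇒ step 2: CDCBACD ⇒ CD·DC·CD·C·BA·CD·DC
    A ↦ BA
    B ↦ C
    C ↦ CD
    D ↦ DC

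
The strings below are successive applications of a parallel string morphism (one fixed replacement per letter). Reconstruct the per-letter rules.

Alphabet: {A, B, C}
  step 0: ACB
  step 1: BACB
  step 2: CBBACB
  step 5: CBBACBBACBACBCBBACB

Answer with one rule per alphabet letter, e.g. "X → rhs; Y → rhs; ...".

  step 1 ⇒ step 2: BACB ⇒ CB·B·A·CB
    A ↦ B
    B ↦ CB
    C ↦ A

A->B, B->CB, C->A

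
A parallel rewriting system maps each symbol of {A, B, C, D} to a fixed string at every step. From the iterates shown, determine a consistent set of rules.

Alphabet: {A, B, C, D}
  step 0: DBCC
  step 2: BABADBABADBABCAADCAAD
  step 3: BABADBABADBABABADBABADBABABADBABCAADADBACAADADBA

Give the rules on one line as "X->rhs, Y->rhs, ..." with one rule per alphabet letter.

A->AD, B->BAB, C->CA, D->BA

  step 2 ⇒ step 3: BABADBABADBABCAADCAAD ⇒ BAB·AD·BAB·AD·BA·BAB·AD·BAB·AD·BA·BAB·AD·BAB·CA·AD·AD·BA·CA·AD·AD·BA
    A ↦ AD
    B ↦ BAB
    C ↦ CA
    D ↦ BA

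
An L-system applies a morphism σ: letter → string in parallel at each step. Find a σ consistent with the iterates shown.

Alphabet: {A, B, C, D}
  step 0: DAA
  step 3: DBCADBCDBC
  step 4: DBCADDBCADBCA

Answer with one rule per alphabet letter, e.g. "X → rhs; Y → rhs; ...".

  step 3 ⇒ step 4: DBCADBCDBC ⇒ DB·C·A·D·DB·C·A·DB·C·A
    A ↦ D
    B ↦ C
    C ↦ A
    D ↦ DB

A->D, B->C, C->A, D->DB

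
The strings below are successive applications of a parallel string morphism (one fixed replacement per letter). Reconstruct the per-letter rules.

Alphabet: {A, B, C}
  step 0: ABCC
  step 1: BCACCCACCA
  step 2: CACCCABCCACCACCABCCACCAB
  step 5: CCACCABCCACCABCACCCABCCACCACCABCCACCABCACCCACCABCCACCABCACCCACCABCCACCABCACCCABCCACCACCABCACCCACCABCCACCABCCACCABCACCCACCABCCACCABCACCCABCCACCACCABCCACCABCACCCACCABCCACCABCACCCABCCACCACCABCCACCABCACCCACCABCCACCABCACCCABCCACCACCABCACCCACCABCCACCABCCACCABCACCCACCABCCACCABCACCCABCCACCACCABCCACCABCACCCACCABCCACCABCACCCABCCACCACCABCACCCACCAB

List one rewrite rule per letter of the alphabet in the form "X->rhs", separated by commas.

  step 1 ⇒ step 2: BCACCCACCA ⇒ CAC·CCA·B·CCA·CCA·CCA·B·CCA·CCA·B
    A ↦ B
    B ↦ CAC
    C ↦ CCA

A->B, B->CAC, C->CCA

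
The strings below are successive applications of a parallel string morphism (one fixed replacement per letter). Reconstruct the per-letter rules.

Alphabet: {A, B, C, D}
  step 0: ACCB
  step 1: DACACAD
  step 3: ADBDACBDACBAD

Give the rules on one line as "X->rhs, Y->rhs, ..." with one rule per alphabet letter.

A->D, B->AD, C->AC, D->B

  step 0 ⇒ step 1: ACCB ⇒ D·AC·AC·AD
    A ↦ D
    B ↦ AD
    C ↦ AC
    D ↦ B  (constrained at step 1)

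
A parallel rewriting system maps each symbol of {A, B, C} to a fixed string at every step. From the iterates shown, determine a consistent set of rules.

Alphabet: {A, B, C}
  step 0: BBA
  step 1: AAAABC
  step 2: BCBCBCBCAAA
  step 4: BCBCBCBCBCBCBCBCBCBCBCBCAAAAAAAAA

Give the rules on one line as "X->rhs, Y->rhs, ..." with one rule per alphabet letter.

A->BC, B->AA, C->A

  step 1 ⇒ step 2: AAAABC ⇒ BC·BC·BC·BC·AA·A
    A ↦ BC
    B ↦ AA
    C ↦ A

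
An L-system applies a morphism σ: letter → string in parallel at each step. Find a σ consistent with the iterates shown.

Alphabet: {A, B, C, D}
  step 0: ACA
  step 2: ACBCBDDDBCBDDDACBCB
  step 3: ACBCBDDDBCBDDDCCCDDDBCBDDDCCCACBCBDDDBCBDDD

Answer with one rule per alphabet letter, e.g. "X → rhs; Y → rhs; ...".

A->AC, B->DDD, C->BCB, D->C

  step 2 ⇒ step 3: ACBCBDDDBCBDDDACBCB ⇒ AC·BCB·DDD·BCB·DDD·C·C·C·DDD·BCB·DDD·C·C·C·AC·BCB·DDD·BCB·DDD
    A ↦ AC
    B ↦ DDD
    C ↦ BCB
    D ↦ C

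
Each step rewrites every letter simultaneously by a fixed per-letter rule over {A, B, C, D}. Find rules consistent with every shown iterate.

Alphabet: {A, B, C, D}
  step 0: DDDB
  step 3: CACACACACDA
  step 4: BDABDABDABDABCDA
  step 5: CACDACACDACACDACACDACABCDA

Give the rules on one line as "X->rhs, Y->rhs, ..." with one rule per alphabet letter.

  step 4 ⇒ step 5: BDABDABDABDABCDA ⇒ CA·C·DA·CA·C·DA·CA·C·DA·CA·C·DA·CA·B·C·DA
    A ↦ DA
    B ↦ CA
    C ↦ B
    D ↦ C

A->DA, B->CA, C->B, D->C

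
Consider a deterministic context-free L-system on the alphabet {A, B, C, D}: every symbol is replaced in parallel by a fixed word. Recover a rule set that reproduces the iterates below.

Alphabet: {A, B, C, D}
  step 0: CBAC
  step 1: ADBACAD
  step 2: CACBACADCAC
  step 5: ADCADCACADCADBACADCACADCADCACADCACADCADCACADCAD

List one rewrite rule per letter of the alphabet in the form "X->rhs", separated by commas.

A->C, B->BA, C->AD, D->AC

  step 1 ⇒ step 2: ADBACAD ⇒ C·AC·BA·C·AD·C·AC
    A ↦ C
    B ↦ BA
    C ↦ AD
    D ↦ AC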